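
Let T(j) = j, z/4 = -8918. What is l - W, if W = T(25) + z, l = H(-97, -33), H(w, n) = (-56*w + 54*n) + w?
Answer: 39200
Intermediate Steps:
z = -35672 (z = 4*(-8918) = -35672)
H(w, n) = -55*w + 54*n
l = 3553 (l = -55*(-97) + 54*(-33) = 5335 - 1782 = 3553)
W = -35647 (W = 25 - 35672 = -35647)
l - W = 3553 - 1*(-35647) = 3553 + 35647 = 39200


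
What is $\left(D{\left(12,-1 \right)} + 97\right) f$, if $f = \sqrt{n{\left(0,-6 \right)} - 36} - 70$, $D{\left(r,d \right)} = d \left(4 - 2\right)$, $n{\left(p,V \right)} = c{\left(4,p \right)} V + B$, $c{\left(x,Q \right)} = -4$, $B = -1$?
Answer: $-6650 + 95 i \sqrt{13} \approx -6650.0 + 342.53 i$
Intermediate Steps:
$n{\left(p,V \right)} = -1 - 4 V$ ($n{\left(p,V \right)} = - 4 V - 1 = -1 - 4 V$)
$D{\left(r,d \right)} = 2 d$ ($D{\left(r,d \right)} = d 2 = 2 d$)
$f = -70 + i \sqrt{13}$ ($f = \sqrt{\left(-1 - -24\right) - 36} - 70 = \sqrt{\left(-1 + 24\right) - 36} - 70 = \sqrt{23 - 36} - 70 = \sqrt{-13} - 70 = i \sqrt{13} - 70 = -70 + i \sqrt{13} \approx -70.0 + 3.6056 i$)
$\left(D{\left(12,-1 \right)} + 97\right) f = \left(2 \left(-1\right) + 97\right) \left(-70 + i \sqrt{13}\right) = \left(-2 + 97\right) \left(-70 + i \sqrt{13}\right) = 95 \left(-70 + i \sqrt{13}\right) = -6650 + 95 i \sqrt{13}$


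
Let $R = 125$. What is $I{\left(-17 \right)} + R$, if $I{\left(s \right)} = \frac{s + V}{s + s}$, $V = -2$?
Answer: $\frac{4269}{34} \approx 125.56$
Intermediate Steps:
$I{\left(s \right)} = \frac{-2 + s}{2 s}$ ($I{\left(s \right)} = \frac{s - 2}{s + s} = \frac{-2 + s}{2 s}$)
$I{\left(-17 \right)} + R = \frac{-2 - 17}{2 \left(-17\right)} + 125 = \frac{1}{2} \left(- \frac{1}{17}\right) \left(-19\right) + 125 = \frac{19}{34} + 125 = \frac{4269}{34}$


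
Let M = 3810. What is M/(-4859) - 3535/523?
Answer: -19169195/2541257 ≈ -7.5432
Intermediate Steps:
M/(-4859) - 3535/523 = 3810/(-4859) - 3535/523 = 3810*(-1/4859) - 3535*1/523 = -3810/4859 - 3535/523 = -19169195/2541257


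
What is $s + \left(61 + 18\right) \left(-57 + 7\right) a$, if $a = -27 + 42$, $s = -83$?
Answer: $-59333$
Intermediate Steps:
$a = 15$
$s + \left(61 + 18\right) \left(-57 + 7\right) a = -83 + \left(61 + 18\right) \left(-57 + 7\right) 15 = -83 + 79 \left(-50\right) 15 = -83 - 59250 = -59333$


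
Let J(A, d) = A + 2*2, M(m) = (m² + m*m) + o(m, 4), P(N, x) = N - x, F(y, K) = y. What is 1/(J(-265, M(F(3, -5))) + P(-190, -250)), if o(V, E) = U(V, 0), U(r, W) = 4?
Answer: -1/201 ≈ -0.0049751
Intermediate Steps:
o(V, E) = 4
M(m) = 4 + 2*m² (M(m) = (m² + m*m) + 4 = (m² + m²) + 4 = 2*m² + 4 = 4 + 2*m²)
J(A, d) = 4 + A (J(A, d) = A + 4 = 4 + A)
1/(J(-265, M(F(3, -5))) + P(-190, -250)) = 1/((4 - 265) + (-190 - 1*(-250))) = 1/(-261 + (-190 + 250)) = 1/(-261 + 60) = 1/(-201) = -1/201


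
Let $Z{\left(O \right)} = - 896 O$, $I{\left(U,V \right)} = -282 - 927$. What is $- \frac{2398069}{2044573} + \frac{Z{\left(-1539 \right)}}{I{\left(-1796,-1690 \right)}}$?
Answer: $- \frac{940750312111}{823962919} \approx -1141.7$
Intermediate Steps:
$I{\left(U,V \right)} = -1209$
$- \frac{2398069}{2044573} + \frac{Z{\left(-1539 \right)}}{I{\left(-1796,-1690 \right)}} = - \frac{2398069}{2044573} + \frac{\left(-896\right) \left(-1539\right)}{-1209} = \left(-2398069\right) \frac{1}{2044573} + 1378944 \left(- \frac{1}{1209}\right) = - \frac{2398069}{2044573} - \frac{459648}{403} = - \frac{940750312111}{823962919}$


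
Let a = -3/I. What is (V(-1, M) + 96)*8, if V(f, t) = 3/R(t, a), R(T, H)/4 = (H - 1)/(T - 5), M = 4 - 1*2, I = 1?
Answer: 1545/2 ≈ 772.50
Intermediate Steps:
M = 2 (M = 4 - 2 = 2)
a = -3 (a = -3/1 = -3*1 = -3)
R(T, H) = 4*(-1 + H)/(-5 + T) (R(T, H) = 4*((H - 1)/(T - 5)) = 4*((-1 + H)/(-5 + T)) = 4*(-1 + H)/(-5 + T))
V(f, t) = 15/16 - 3*t/16 (V(f, t) = 3/((4*(-1 - 3)/(-5 + t))) = 3/((4*(-4)/(-5 + t))) = 3/((-16/(-5 + t))) = 3*(5/16 - t/16) = 15/16 - 3*t/16)
(V(-1, M) + 96)*8 = ((15/16 - 3/16*2) + 96)*8 = ((15/16 - 3/8) + 96)*8 = (9/16 + 96)*8 = (1545/16)*8 = 1545/2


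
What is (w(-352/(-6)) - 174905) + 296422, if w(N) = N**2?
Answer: 1124629/9 ≈ 1.2496e+5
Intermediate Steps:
(w(-352/(-6)) - 174905) + 296422 = ((-352/(-6))**2 - 174905) + 296422 = ((-352*(-1/6))**2 - 174905) + 296422 = ((176/3)**2 - 174905) + 296422 = (30976/9 - 174905) + 296422 = -1543169/9 + 296422 = 1124629/9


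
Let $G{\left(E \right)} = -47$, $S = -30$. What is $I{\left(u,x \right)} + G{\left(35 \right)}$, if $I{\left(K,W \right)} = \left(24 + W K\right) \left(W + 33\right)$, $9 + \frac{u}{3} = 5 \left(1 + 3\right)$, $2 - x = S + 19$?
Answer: $20791$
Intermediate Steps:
$x = 13$ ($x = 2 - \left(-30 + 19\right) = 2 - -11 = 2 + 11 = 13$)
$u = 33$ ($u = -27 + 3 \cdot 5 \left(1 + 3\right) = -27 + 3 \cdot 5 \cdot 4 = -27 + 3 \cdot 20 = -27 + 60 = 33$)
$I{\left(K,W \right)} = \left(24 + K W\right) \left(33 + W\right)$
$I{\left(u,x \right)} + G{\left(35 \right)} = \left(792 + 24 \cdot 13 + 33 \cdot 13^{2} + 33 \cdot 33 \cdot 13\right) - 47 = \left(792 + 312 + 33 \cdot 169 + 14157\right) - 47 = \left(792 + 312 + 5577 + 14157\right) - 47 = 20838 - 47 = 20791$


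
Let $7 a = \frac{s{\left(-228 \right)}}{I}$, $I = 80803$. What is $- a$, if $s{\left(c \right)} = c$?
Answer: $\frac{228}{565621} \approx 0.0004031$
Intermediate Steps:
$a = - \frac{228}{565621}$ ($a = \frac{\left(-228\right) \frac{1}{80803}}{7} = \frac{1}{7} \left(- \frac{228}{80803}\right) = - \frac{228}{565621} \approx -0.0004031$)
$- a = \left(-1\right) \left(- \frac{228}{565621}\right) = \frac{228}{565621}$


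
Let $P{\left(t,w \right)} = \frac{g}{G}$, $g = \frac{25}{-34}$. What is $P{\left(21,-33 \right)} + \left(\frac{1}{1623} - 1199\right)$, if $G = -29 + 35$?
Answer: $- \frac{132339893}{110364} \approx -1199.1$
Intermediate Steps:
$g = - \frac{25}{34}$ ($g = 25 \left(- \frac{1}{34}\right) = - \frac{25}{34} \approx -0.73529$)
$G = 6$
$P{\left(t,w \right)} = - \frac{25}{204}$ ($P{\left(t,w \right)} = - \frac{25}{34 \cdot 6} = \left(- \frac{25}{34}\right) \frac{1}{6} = - \frac{25}{204}$)
$P{\left(21,-33 \right)} + \left(\frac{1}{1623} - 1199\right) = - \frac{25}{204} + \left(\frac{1}{1623} - 1199\right) = - \frac{25}{204} - \frac{1945976}{1623} = - \frac{132339893}{110364}$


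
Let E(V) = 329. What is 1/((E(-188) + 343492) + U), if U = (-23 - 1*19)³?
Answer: 1/269733 ≈ 3.7074e-6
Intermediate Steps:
U = -74088 (U = (-23 - 19)³ = (-42)³ = -74088)
1/((E(-188) + 343492) + U) = 1/((329 + 343492) - 74088) = 1/(343821 - 74088) = 1/269733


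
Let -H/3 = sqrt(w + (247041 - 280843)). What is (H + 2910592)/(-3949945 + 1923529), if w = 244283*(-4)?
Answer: -181912/126651 + 3*I*sqrt(112326)/675472 ≈ -1.4363 + 0.0014885*I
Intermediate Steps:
w = -977132
H = -9*I*sqrt(112326) (H = -3*sqrt(-977132 + (247041 - 280843)) = -3*sqrt(-977132 - 33802) = -9*I*sqrt(112326) ≈ -3016.4*I)
(H + 2910592)/(-3949945 + 1923529) = (-9*I*sqrt(112326) + 2910592)/(-3949945 + 1923529) = (2910592 - 9*I*sqrt(112326))/(-2026416) = (2910592 - 9*I*sqrt(112326))*(-1/2026416) = -181912/126651 + 3*I*sqrt(112326)/675472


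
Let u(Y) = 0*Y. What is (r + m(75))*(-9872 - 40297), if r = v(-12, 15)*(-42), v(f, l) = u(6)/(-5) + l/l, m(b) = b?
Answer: -1655577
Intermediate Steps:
u(Y) = 0
v(f, l) = 1 (v(f, l) = 0/(-5) + l/l = 0*(-⅕) + 1 = 0 + 1 = 1)
r = -42 (r = 1*(-42) = -42)
(r + m(75))*(-9872 - 40297) = (-42 + 75)*(-9872 - 40297) = 33*(-50169) = -1655577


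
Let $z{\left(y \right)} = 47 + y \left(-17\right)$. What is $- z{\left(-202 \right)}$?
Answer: $-3481$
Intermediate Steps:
$z{\left(y \right)} = 47 - 17 y$
$- z{\left(-202 \right)} = - (47 - -3434) = - (47 + 3434) = \left(-1\right) 3481 = -3481$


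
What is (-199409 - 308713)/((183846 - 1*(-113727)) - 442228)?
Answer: 508122/144655 ≈ 3.5126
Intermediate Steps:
(-199409 - 308713)/((183846 - 1*(-113727)) - 442228) = -508122/((183846 + 113727) - 442228) = -508122/(297573 - 442228) = -508122/(-144655) = -508122*(-1/144655) = 508122/144655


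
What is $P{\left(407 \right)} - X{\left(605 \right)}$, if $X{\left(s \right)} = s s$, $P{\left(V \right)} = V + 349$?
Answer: $-365269$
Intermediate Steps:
$P{\left(V \right)} = 349 + V$
$X{\left(s \right)} = s^{2}$
$P{\left(407 \right)} - X{\left(605 \right)} = \left(349 + 407\right) - 605^{2} = 756 - 366025 = -365269$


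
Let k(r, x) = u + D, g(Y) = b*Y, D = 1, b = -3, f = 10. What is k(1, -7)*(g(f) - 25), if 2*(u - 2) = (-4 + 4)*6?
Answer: -165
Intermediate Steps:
u = 2 (u = 2 + ((-4 + 4)*6)/2 = 2 + (0*6)/2 = 2 + (½)*0 = 2 + 0 = 2)
g(Y) = -3*Y
k(r, x) = 3 (k(r, x) = 2 + 1 = 3)
k(1, -7)*(g(f) - 25) = 3*(-3*10 - 25) = 3*(-30 - 25) = 3*(-55) = -165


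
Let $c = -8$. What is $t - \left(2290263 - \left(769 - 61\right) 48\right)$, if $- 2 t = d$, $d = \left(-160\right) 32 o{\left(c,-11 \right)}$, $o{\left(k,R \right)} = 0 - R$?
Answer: $-2228119$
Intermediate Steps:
$o{\left(k,R \right)} = - R$
$d = -56320$ ($d = \left(-160\right) 32 \left(\left(-1\right) \left(-11\right)\right) = \left(-5120\right) 11 = -56320$)
$t = 28160$ ($t = \left(- \frac{1}{2}\right) \left(-56320\right) = 28160$)
$t - \left(2290263 - \left(769 - 61\right) 48\right) = 28160 - \left(2290263 - \left(769 - 61\right) 48\right) = 28160 + \left(708 \cdot 48 - 2290263\right) = 28160 + \left(33984 - 2290263\right) = 28160 - 2256279 = -2228119$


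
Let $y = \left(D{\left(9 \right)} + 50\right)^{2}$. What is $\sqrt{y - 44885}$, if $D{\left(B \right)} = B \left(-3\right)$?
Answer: $2 i \sqrt{11089} \approx 210.61 i$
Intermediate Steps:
$D{\left(B \right)} = - 3 B$
$y = 529$ ($y = \left(\left(-3\right) 9 + 50\right)^{2} = \left(-27 + 50\right)^{2} = 23^{2} = 529$)
$\sqrt{y - 44885} = \sqrt{529 - 44885} = \sqrt{-44356} = 2 i \sqrt{11089}$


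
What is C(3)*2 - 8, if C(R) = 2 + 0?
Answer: -4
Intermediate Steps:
C(R) = 2
C(3)*2 - 8 = 2*2 - 8 = 4 - 8 = -4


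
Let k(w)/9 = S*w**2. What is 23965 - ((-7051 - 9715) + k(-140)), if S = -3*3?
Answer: 1628331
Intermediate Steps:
S = -9
k(w) = -81*w**2 (k(w) = 9*(-9*w**2) = -81*w**2)
23965 - ((-7051 - 9715) + k(-140)) = 23965 - ((-7051 - 9715) - 81*(-140)**2) = 23965 - (-16766 - 81*19600) = 23965 - (-16766 - 1587600) = 23965 - 1*(-1604366) = 23965 + 1604366 = 1628331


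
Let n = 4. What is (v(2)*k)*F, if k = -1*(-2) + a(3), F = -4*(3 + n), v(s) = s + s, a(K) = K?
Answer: -560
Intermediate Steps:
v(s) = 2*s
F = -28 (F = -4*(3 + 4) = -4*7 = -28)
k = 5 (k = -1*(-2) + 3 = 2 + 3 = 5)
(v(2)*k)*F = ((2*2)*5)*(-28) = (4*5)*(-28) = 20*(-28) = -560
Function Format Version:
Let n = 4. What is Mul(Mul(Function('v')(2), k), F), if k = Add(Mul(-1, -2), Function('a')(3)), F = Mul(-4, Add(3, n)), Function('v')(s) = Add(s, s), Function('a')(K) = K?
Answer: -560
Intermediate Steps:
Function('v')(s) = Mul(2, s)
F = -28 (F = Mul(-4, Add(3, 4)) = Mul(-4, 7) = -28)
k = 5 (k = Add(Mul(-1, -2), 3) = Add(2, 3) = 5)
Mul(Mul(Function('v')(2), k), F) = Mul(Mul(Mul(2, 2), 5), -28) = Mul(Mul(4, 5), -28) = Mul(20, -28) = -560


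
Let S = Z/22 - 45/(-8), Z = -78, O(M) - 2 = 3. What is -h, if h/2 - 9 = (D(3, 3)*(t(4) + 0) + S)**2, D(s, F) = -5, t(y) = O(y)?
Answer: -4137985/3872 ≈ -1068.7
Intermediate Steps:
O(M) = 5 (O(M) = 2 + 3 = 5)
t(y) = 5
S = 183/88 (S = -78/22 - 45/(-8) = -78*1/22 - 45*(-1/8) = -39/11 + 45/8 = 183/88 ≈ 2.0795)
h = 4137985/3872 (h = 18 + 2*(-5*(5 + 0) + 183/88)**2 = 18 + 2*(-5*5 + 183/88)**2 = 18 + 2*(-25 + 183/88)**2 = 18 + 2*(-2017/88)**2 = 18 + 2*(4068289/7744) = 18 + 4068289/3872 = 4137985/3872 ≈ 1068.7)
-h = -1*4137985/3872 = -4137985/3872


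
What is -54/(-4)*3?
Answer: 81/2 ≈ 40.500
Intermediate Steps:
-54/(-4)*3 = -54*(-1)/4*3 = -6*(-9/4)*3 = (27/2)*3 = 81/2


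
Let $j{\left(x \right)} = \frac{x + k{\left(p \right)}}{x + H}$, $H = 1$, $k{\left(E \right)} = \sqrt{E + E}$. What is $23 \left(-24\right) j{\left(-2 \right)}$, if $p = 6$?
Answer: $-1104 + 1104 \sqrt{3} \approx 808.18$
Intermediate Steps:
$k{\left(E \right)} = \sqrt{2} \sqrt{E}$ ($k{\left(E \right)} = \sqrt{2 E} = \sqrt{2} \sqrt{E}$)
$j{\left(x \right)} = \frac{x + 2 \sqrt{3}}{1 + x}$ ($j{\left(x \right)} = \frac{x + \sqrt{2} \sqrt{6}}{x + 1} = \frac{x + 2 \sqrt{3}}{1 + x}$)
$23 \left(-24\right) j{\left(-2 \right)} = 23 \left(-24\right) \frac{-2 + 2 \sqrt{3}}{1 - 2} = - 552 \frac{-2 + 2 \sqrt{3}}{-1} = - 552 \left(- (-2 + 2 \sqrt{3})\right) = - 552 \left(2 - 2 \sqrt{3}\right) = -1104 + 1104 \sqrt{3}$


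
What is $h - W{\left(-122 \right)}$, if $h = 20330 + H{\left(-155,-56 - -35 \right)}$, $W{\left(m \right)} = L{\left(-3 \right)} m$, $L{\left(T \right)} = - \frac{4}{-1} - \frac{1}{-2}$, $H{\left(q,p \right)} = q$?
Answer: $20724$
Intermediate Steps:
$L{\left(T \right)} = \frac{9}{2}$ ($L{\left(T \right)} = \left(-4\right) \left(-1\right) - - \frac{1}{2} = 4 + \frac{1}{2} = \frac{9}{2}$)
$W{\left(m \right)} = \frac{9 m}{2}$
$h = 20175$ ($h = 20330 - 155 = 20175$)
$h - W{\left(-122 \right)} = 20175 - \frac{9}{2} \left(-122\right) = 20175 - -549 = 20175 + 549 = 20724$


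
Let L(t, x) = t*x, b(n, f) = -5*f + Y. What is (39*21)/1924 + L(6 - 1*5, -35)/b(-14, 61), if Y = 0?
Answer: 4879/9028 ≈ 0.54043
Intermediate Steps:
b(n, f) = -5*f (b(n, f) = -5*f + 0 = -5*f)
(39*21)/1924 + L(6 - 1*5, -35)/b(-14, 61) = (39*21)/1924 + ((6 - 1*5)*(-35))/((-5*61)) = 819*(1/1924) + ((6 - 5)*(-35))/(-305) = 63/148 + (1*(-35))*(-1/305) = 63/148 - 35*(-1/305) = 63/148 + 7/61 = 4879/9028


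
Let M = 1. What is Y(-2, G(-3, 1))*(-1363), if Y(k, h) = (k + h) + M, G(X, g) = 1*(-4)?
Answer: 6815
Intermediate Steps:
G(X, g) = -4
Y(k, h) = 1 + h + k (Y(k, h) = (k + h) + 1 = (h + k) + 1 = 1 + h + k)
Y(-2, G(-3, 1))*(-1363) = (1 - 4 - 2)*(-1363) = -5*(-1363) = 6815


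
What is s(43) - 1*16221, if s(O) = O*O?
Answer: -14372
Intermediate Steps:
s(O) = O²
s(43) - 1*16221 = 43² - 1*16221 = 1849 - 16221 = -14372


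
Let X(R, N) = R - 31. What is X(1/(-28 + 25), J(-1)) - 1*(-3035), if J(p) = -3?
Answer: 9011/3 ≈ 3003.7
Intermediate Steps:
X(R, N) = -31 + R
X(1/(-28 + 25), J(-1)) - 1*(-3035) = (-31 + 1/(-28 + 25)) - 1*(-3035) = (-31 + 1/(-3)) + 3035 = (-31 - ⅓) + 3035 = -94/3 + 3035 = 9011/3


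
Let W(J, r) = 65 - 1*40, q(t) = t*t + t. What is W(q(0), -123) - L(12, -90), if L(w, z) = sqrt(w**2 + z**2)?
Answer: 25 - 6*sqrt(229) ≈ -65.797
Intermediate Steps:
q(t) = t + t**2 (q(t) = t**2 + t = t + t**2)
W(J, r) = 25 (W(J, r) = 65 - 40 = 25)
W(q(0), -123) - L(12, -90) = 25 - sqrt(12**2 + (-90)**2) = 25 - sqrt(144 + 8100) = 25 - sqrt(8244) = 25 - 6*sqrt(229)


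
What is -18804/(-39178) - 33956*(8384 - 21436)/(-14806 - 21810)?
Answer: -1085172170092/89658853 ≈ -12103.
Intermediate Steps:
-18804/(-39178) - 33956*(8384 - 21436)/(-14806 - 21810) = -18804*(-1/39178) - 33956/((-36616/(-13052))) = 9402/19589 - 33956/((-36616*(-1/13052))) = 9402/19589 - 33956/9154/3263 = 9402/19589 - 33956*3263/9154 = 9402/19589 - 55399214/4577 = -1085172170092/89658853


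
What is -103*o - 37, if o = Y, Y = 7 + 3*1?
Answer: -1067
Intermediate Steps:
Y = 10 (Y = 7 + 3 = 10)
o = 10
-103*o - 37 = -103*10 - 37 = -1030 - 37 = -1067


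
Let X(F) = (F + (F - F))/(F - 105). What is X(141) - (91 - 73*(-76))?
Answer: -67621/12 ≈ -5635.1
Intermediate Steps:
X(F) = F/(-105 + F) (X(F) = (F + 0)/(-105 + F) = F/(-105 + F))
X(141) - (91 - 73*(-76)) = 141/(-105 + 141) - (91 - 73*(-76)) = 141/36 - (91 + 5548) = 141*(1/36) - 1*5639 = 47/12 - 5639 = -67621/12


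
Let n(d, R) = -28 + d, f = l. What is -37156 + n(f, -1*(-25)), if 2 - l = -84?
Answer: -37098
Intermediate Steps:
l = 86 (l = 2 - 1*(-84) = 2 + 84 = 86)
f = 86
-37156 + n(f, -1*(-25)) = -37156 + (-28 + 86) = -37156 + 58 = -37098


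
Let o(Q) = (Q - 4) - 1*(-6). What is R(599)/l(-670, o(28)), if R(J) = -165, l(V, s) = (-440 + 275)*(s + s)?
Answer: 1/60 ≈ 0.016667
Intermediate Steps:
o(Q) = 2 + Q (o(Q) = (-4 + Q) + 6 = 2 + Q)
l(V, s) = -330*s
R(599)/l(-670, o(28)) = -165*(-1/(330*(2 + 28))) = -165/((-330*30)) = -165/(-9900) = -165*(-1/9900) = 1/60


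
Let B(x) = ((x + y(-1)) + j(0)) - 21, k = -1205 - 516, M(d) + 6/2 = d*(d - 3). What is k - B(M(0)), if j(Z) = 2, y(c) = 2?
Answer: -1701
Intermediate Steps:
M(d) = -3 + d*(-3 + d) (M(d) = -3 + d*(d - 3) = -3 + d*(-3 + d))
k = -1721
B(x) = -17 + x (B(x) = ((x + 2) + 2) - 21 = ((2 + x) + 2) - 21 = (4 + x) - 21 = -17 + x)
k - B(M(0)) = -1721 - (-17 + (-3 + 0² - 3*0)) = -1721 - (-17 + (-3 + 0 + 0)) = -1721 - (-17 - 3) = -1721 - 1*(-20) = -1721 + 20 = -1701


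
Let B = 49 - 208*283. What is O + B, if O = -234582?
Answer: -293397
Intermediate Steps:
B = -58815 (B = 49 - 58864 = -58815)
O + B = -234582 - 58815 = -293397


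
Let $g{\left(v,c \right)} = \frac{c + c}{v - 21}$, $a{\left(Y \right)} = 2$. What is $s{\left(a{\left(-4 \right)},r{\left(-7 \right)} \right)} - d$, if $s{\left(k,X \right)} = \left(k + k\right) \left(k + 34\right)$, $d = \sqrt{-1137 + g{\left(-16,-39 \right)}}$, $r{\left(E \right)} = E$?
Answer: $144 - \frac{i \sqrt{1553667}}{37} \approx 144.0 - 33.688 i$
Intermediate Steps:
$g{\left(v,c \right)} = \frac{2 c}{-21 + v}$
$d = \frac{i \sqrt{1553667}}{37}$ ($d = \sqrt{-1137 + 2 \left(-39\right) \frac{1}{-21 - 16}} = \sqrt{-1137 + 2 \left(-39\right) \frac{1}{-37}} = \sqrt{-1137 + 2 \left(-39\right) \left(- \frac{1}{37}\right)} = \sqrt{-1137 + \frac{78}{37}} = \sqrt{- \frac{41991}{37}} = \frac{i \sqrt{1553667}}{37} \approx 33.688 i$)
$s{\left(k,X \right)} = 2 k \left(34 + k\right)$
$s{\left(a{\left(-4 \right)},r{\left(-7 \right)} \right)} - d = 2 \cdot 2 \left(34 + 2\right) - \frac{i \sqrt{1553667}}{37} = 2 \cdot 2 \cdot 36 - \frac{i \sqrt{1553667}}{37} = 144 - \frac{i \sqrt{1553667}}{37}$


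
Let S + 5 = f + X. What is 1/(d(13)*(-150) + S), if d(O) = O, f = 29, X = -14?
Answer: -1/1940 ≈ -0.00051546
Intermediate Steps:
S = 10 (S = -5 + (29 - 14) = -5 + 15 = 10)
1/(d(13)*(-150) + S) = 1/(13*(-150) + 10) = 1/(-1950 + 10) = 1/(-1940) = -1/1940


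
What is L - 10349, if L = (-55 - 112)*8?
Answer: -11685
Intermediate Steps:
L = -1336 (L = -167*8 = -1336)
L - 10349 = -1336 - 10349 = -11685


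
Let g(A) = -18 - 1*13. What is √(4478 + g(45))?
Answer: √4447 ≈ 66.686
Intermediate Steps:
g(A) = -31 (g(A) = -18 - 13 = -31)
√(4478 + g(45)) = √(4478 - 31) = √4447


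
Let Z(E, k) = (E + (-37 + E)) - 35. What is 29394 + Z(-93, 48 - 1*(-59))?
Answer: 29136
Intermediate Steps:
Z(E, k) = -72 + 2*E (Z(E, k) = (-37 + 2*E) - 35 = -72 + 2*E)
29394 + Z(-93, 48 - 1*(-59)) = 29394 + (-72 + 2*(-93)) = 29394 + (-72 - 186) = 29394 - 258 = 29136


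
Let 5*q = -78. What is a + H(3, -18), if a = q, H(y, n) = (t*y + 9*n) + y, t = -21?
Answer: -1188/5 ≈ -237.60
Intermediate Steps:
H(y, n) = -20*y + 9*n (H(y, n) = (-21*y + 9*n) + y = -20*y + 9*n)
q = -78/5 (q = (⅕)*(-78) = -78/5 ≈ -15.600)
a = -78/5 ≈ -15.600
a + H(3, -18) = -78/5 + (-20*3 + 9*(-18)) = -78/5 + (-60 - 162) = -78/5 - 222 = -1188/5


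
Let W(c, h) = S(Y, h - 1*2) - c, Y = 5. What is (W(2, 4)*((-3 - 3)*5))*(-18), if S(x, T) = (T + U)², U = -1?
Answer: -540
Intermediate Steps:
S(x, T) = (-1 + T)² (S(x, T) = (T - 1)² = (-1 + T)²)
W(c, h) = (-3 + h)² - c (W(c, h) = (-1 + (h - 1*2))² - c = (-1 + (h - 2))² - c = (-1 + (-2 + h))² - c = (-3 + h)² - c)
(W(2, 4)*((-3 - 3)*5))*(-18) = (((-3 + 4)² - 1*2)*((-3 - 3)*5))*(-18) = ((1² - 2)*(-6*5))*(-18) = ((1 - 2)*(-30))*(-18) = -1*(-30)*(-18) = 30*(-18) = -540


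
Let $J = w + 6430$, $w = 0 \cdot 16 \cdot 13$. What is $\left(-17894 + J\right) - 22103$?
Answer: $-33567$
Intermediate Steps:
$w = 0$ ($w = 0 \cdot 13 = 0$)
$J = 6430$ ($J = 0 + 6430 = 6430$)
$\left(-17894 + J\right) - 22103 = \left(-17894 + 6430\right) - 22103 = -11464 - 22103 = -33567$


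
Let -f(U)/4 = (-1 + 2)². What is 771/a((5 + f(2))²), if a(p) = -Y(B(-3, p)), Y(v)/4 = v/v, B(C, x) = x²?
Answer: -771/4 ≈ -192.75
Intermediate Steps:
f(U) = -4 (f(U) = -4*(-1 + 2)² = -4*1² = -4*1 = -4)
Y(v) = 4 (Y(v) = 4*(v/v) = 4*1 = 4)
a(p) = -4 (a(p) = -1*4 = -4)
771/a((5 + f(2))²) = 771/(-4) = 771*(-¼) = -771/4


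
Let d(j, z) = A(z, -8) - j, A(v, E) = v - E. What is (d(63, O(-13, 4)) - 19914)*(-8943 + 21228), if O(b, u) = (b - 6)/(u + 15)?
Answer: -245331450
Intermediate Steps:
O(b, u) = (-6 + b)/(15 + u)
d(j, z) = 8 + z - j (d(j, z) = (z - 1*(-8)) - j = (z + 8) - j = (8 + z) - j = 8 + z - j)
(d(63, O(-13, 4)) - 19914)*(-8943 + 21228) = ((8 + (-6 - 13)/(15 + 4) - 1*63) - 19914)*(-8943 + 21228) = ((8 - 19/19 - 63) - 19914)*12285 = ((8 + (1/19)*(-19) - 63) - 19914)*12285 = ((8 - 1 - 63) - 19914)*12285 = (-56 - 19914)*12285 = -19970*12285 = -245331450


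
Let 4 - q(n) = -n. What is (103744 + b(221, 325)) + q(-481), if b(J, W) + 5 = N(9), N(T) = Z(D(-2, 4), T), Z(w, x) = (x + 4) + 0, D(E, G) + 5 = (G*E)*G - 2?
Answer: 103275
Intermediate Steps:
D(E, G) = -7 + E*G**2 (D(E, G) = -5 + ((G*E)*G - 2) = -5 + ((E*G)*G - 2) = -5 + (E*G**2 - 2) = -5 + (-2 + E*G**2) = -7 + E*G**2)
Z(w, x) = 4 + x (Z(w, x) = (4 + x) + 0 = 4 + x)
N(T) = 4 + T
b(J, W) = 8 (b(J, W) = -5 + (4 + 9) = -5 + 13 = 8)
q(n) = 4 + n (q(n) = 4 - (-1)*n = 4 + n)
(103744 + b(221, 325)) + q(-481) = (103744 + 8) + (4 - 481) = 103752 - 477 = 103275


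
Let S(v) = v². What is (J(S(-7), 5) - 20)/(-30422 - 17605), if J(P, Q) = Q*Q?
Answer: -5/48027 ≈ -0.00010411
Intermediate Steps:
J(P, Q) = Q²
(J(S(-7), 5) - 20)/(-30422 - 17605) = (5² - 20)/(-30422 - 17605) = (25 - 20)/(-48027) = 5*(-1/48027) = -5/48027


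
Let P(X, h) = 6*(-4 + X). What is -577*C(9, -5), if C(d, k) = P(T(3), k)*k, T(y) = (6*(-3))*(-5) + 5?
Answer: 1575210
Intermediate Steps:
T(y) = 95 (T(y) = -18*(-5) + 5 = 90 + 5 = 95)
P(X, h) = -24 + 6*X
C(d, k) = 546*k (C(d, k) = (-24 + 6*95)*k = (-24 + 570)*k = 546*k)
-577*C(9, -5) = -315042*(-5) = -577*(-2730) = 1575210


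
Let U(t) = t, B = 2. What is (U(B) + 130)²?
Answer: 17424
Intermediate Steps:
(U(B) + 130)² = (2 + 130)² = 132² = 17424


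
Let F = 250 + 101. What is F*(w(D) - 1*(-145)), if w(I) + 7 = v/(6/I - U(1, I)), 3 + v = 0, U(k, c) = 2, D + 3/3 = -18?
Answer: 2151279/44 ≈ 48893.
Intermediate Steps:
D = -19 (D = -1 - 18 = -19)
F = 351
v = -3 (v = -3 + 0 = -3)
w(I) = -7 - 3/(-2 + 6/I) (w(I) = -7 - 3/(6/I - 1*2) = -7 - 3/(6/I - 2) = -7 - 3/(-2 + 6/I))
F*(w(D) - 1*(-145)) = 351*((42 - 11*(-19))/(2*(-3 - 19)) - 1*(-145)) = 351*((1/2)*(42 + 209)/(-22) + 145) = 351*((1/2)*(-1/22)*251 + 145) = 351*(-251/44 + 145) = 351*(6129/44) = 2151279/44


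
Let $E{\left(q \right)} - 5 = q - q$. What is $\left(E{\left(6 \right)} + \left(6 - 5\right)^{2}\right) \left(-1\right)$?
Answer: $-6$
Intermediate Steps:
$E{\left(q \right)} = 5$ ($E{\left(q \right)} = 5 + \left(q - q\right) = 5 + 0 = 5$)
$\left(E{\left(6 \right)} + \left(6 - 5\right)^{2}\right) \left(-1\right) = \left(5 + \left(6 - 5\right)^{2}\right) \left(-1\right) = \left(5 + 1^{2}\right) \left(-1\right) = \left(5 + 1\right) \left(-1\right) = 6 \left(-1\right) = -6$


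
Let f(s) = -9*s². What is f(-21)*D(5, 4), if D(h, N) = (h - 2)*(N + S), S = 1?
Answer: -59535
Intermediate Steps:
D(h, N) = (1 + N)*(-2 + h) (D(h, N) = (h - 2)*(N + 1) = (-2 + h)*(1 + N) = (1 + N)*(-2 + h))
f(-21)*D(5, 4) = (-9*(-21)²)*(-2 + 5 - 2*4 + 4*5) = (-9*441)*(-2 + 5 - 8 + 20) = -3969*15 = -59535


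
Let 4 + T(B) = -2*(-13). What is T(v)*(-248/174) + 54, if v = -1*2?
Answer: 1970/87 ≈ 22.644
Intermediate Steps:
v = -2
T(B) = 22 (T(B) = -4 - 2*(-13) = -4 + 26 = 22)
T(v)*(-248/174) + 54 = 22*(-248/174) + 54 = 22*(-248*1/174) + 54 = 22*(-124/87) + 54 = -2728/87 + 54 = 1970/87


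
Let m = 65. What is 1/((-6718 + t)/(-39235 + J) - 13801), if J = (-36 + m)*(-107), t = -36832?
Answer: -21169/292131594 ≈ -7.2464e-5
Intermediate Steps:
J = -3103 (J = (-36 + 65)*(-107) = 29*(-107) = -3103)
1/((-6718 + t)/(-39235 + J) - 13801) = 1/((-6718 - 36832)/(-39235 - 3103) - 13801) = 1/(-43550/(-42338) - 13801) = 1/(-43550*(-1/42338) - 13801) = 1/(21775/21169 - 13801) = 1/(-292131594/21169) = -21169/292131594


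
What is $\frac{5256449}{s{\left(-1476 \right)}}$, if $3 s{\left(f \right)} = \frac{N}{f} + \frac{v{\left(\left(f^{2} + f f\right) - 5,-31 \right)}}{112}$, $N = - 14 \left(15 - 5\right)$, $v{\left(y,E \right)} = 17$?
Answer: $\frac{651715572816}{10193} \approx 6.3938 \cdot 10^{7}$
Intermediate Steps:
$N = -140$ ($N = \left(-14\right) 10 = -140$)
$s{\left(f \right)} = \frac{17}{336} - \frac{140}{3 f}$ ($s{\left(f \right)} = \frac{- \frac{140}{f} + \frac{17}{112}}{3} = \frac{\frac{17}{112} - \frac{140}{f}}{3} = \frac{17}{336} - \frac{140}{3 f}$)
$\frac{5256449}{s{\left(-1476 \right)}} = \frac{5256449}{\frac{1}{336} \frac{1}{-1476} \left(-15680 + 17 \left(-1476\right)\right)} = \frac{5256449}{\frac{1}{336} \left(- \frac{1}{1476}\right) \left(-15680 - 25092\right)} = \frac{5256449}{\frac{1}{336} \left(- \frac{1}{1476}\right) \left(-40772\right)} = \frac{5256449}{\frac{10193}{123984}} = 5256449 \cdot \frac{123984}{10193} = \frac{651715572816}{10193}$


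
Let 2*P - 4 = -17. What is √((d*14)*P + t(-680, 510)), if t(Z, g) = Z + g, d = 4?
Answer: I*√534 ≈ 23.108*I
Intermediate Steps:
P = -13/2 (P = 2 + (½)*(-17) = 2 - 17/2 = -13/2 ≈ -6.5000)
√((d*14)*P + t(-680, 510)) = √((4*14)*(-13/2) + (-680 + 510)) = √(56*(-13/2) - 170) = √(-364 - 170) = √(-534) = I*√534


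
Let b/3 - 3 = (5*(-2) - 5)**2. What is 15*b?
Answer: 10260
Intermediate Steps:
b = 684 (b = 9 + 3*(5*(-2) - 5)**2 = 9 + 3*(-10 - 5)**2 = 9 + 3*(-15)**2 = 9 + 3*225 = 9 + 675 = 684)
15*b = 15*684 = 10260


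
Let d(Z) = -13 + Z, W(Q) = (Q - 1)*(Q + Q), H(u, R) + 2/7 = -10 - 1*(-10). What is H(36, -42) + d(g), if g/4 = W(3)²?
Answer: 3939/7 ≈ 562.71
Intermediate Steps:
H(u, R) = -2/7 (H(u, R) = -2/7 + (-10 - 1*(-10)) = -2/7 + (-10 + 10) = -2/7 + 0 = -2/7)
W(Q) = 2*Q*(-1 + Q) (W(Q) = (-1 + Q)*(2*Q) = 2*Q*(-1 + Q))
g = 576 (g = 4*(2*3*(-1 + 3))² = 4*(2*3*2)² = 4*12² = 4*144 = 576)
H(36, -42) + d(g) = -2/7 + (-13 + 576) = -2/7 + 563 = 3939/7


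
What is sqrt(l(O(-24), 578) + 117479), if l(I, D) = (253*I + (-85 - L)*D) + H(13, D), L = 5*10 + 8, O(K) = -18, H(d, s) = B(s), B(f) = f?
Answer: sqrt(30849) ≈ 175.64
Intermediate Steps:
H(d, s) = s
L = 58 (L = 50 + 8 = 58)
l(I, D) = -142*D + 253*I (l(I, D) = (253*I + (-85 - 1*58)*D) + D = (253*I + (-85 - 58)*D) + D = (253*I - 143*D) + D = (-143*D + 253*I) + D = -142*D + 253*I)
sqrt(l(O(-24), 578) + 117479) = sqrt((-142*578 + 253*(-18)) + 117479) = sqrt((-82076 - 4554) + 117479) = sqrt(-86630 + 117479) = sqrt(30849)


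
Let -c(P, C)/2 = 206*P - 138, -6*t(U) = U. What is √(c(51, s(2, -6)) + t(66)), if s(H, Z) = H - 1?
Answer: I*√20747 ≈ 144.04*I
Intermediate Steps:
s(H, Z) = -1 + H
t(U) = -U/6
c(P, C) = 276 - 412*P (c(P, C) = -2*(206*P - 138) = -2*(-138 + 206*P) = 276 - 412*P)
√(c(51, s(2, -6)) + t(66)) = √((276 - 412*51) - ⅙*66) = √((276 - 21012) - 11) = √(-20736 - 11) = √(-20747) = I*√20747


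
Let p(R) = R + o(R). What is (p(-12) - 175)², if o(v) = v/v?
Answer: 34596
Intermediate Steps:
o(v) = 1
p(R) = 1 + R (p(R) = R + 1 = 1 + R)
(p(-12) - 175)² = ((1 - 12) - 175)² = (-11 - 175)² = (-186)² = 34596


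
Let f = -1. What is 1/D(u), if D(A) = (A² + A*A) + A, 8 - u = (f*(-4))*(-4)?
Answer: 1/1176 ≈ 0.00085034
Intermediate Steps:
u = 24 (u = 8 - (-1*(-4))*(-4) = 8 - 4*(-4) = 8 - 1*(-16) = 8 + 16 = 24)
D(A) = A + 2*A² (D(A) = (A² + A²) + A = 2*A² + A = A + 2*A²)
1/D(u) = 1/(24*(1 + 2*24)) = 1/(24*(1 + 48)) = 1/(24*49) = 1/1176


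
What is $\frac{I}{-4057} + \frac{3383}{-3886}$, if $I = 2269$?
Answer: $- \frac{22542165}{15765502} \approx -1.4298$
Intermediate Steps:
$\frac{I}{-4057} + \frac{3383}{-3886} = \frac{2269}{-4057} + \frac{3383}{-3886} = 2269 \left(- \frac{1}{4057}\right) + 3383 \left(- \frac{1}{3886}\right) = - \frac{2269}{4057} - \frac{3383}{3886} = - \frac{22542165}{15765502}$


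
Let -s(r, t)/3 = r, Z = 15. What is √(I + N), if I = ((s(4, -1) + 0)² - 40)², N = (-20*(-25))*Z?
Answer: 2*√4579 ≈ 135.34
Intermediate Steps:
s(r, t) = -3*r
N = 7500 (N = -20*(-25)*15 = 500*15 = 7500)
I = 10816 (I = ((-3*4 + 0)² - 40)² = ((-12 + 0)² - 40)² = ((-12)² - 40)² = (144 - 40)² = 104² = 10816)
√(I + N) = √(10816 + 7500) = √18316 = 2*√4579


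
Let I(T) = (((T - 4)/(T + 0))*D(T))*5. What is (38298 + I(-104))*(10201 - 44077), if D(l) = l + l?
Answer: -1260796968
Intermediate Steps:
D(l) = 2*l
I(T) = -40 + 10*T (I(T) = (((T - 4)/(T + 0))*(2*T))*5 = (((-4 + T)/T)*(2*T))*5 = (-8 + 2*T)*5 = -40 + 10*T)
(38298 + I(-104))*(10201 - 44077) = (38298 + (-40 + 10*(-104)))*(10201 - 44077) = (38298 + (-40 - 1040))*(-33876) = (38298 - 1080)*(-33876) = 37218*(-33876) = -1260796968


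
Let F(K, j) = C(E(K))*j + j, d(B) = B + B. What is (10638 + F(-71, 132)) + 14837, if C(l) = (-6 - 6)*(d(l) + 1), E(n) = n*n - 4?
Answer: -15933193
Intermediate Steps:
d(B) = 2*B
E(n) = -4 + n² (E(n) = n² - 4 = -4 + n²)
C(l) = -12 - 24*l (C(l) = (-6 - 6)*(2*l + 1) = -12*(1 + 2*l) = -12 - 24*l)
F(K, j) = j + j*(84 - 24*K²) (F(K, j) = (-12 - 24*(-4 + K²))*j + j = (-12 + (96 - 24*K²))*j + j = (84 - 24*K²)*j + j = j*(84 - 24*K²) + j = j + j*(84 - 24*K²))
(10638 + F(-71, 132)) + 14837 = (10638 + 132*(85 - 24*(-71)²)) + 14837 = (10638 + 132*(85 - 24*5041)) + 14837 = (10638 + 132*(85 - 120984)) + 14837 = (10638 + 132*(-120899)) + 14837 = (10638 - 15958668) + 14837 = -15948030 + 14837 = -15933193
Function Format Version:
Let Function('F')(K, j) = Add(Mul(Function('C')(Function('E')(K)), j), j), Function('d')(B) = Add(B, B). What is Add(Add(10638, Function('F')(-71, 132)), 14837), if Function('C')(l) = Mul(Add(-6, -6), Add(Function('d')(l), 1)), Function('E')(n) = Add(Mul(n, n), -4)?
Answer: -15933193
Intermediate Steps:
Function('d')(B) = Mul(2, B)
Function('E')(n) = Add(-4, Pow(n, 2)) (Function('E')(n) = Add(Pow(n, 2), -4) = Add(-4, Pow(n, 2)))
Function('C')(l) = Add(-12, Mul(-24, l)) (Function('C')(l) = Mul(Add(-6, -6), Add(Mul(2, l), 1)) = Mul(-12, Add(1, Mul(2, l))) = Add(-12, Mul(-24, l)))
Function('F')(K, j) = Add(j, Mul(j, Add(84, Mul(-24, Pow(K, 2))))) (Function('F')(K, j) = Add(Mul(Add(-12, Mul(-24, Add(-4, Pow(K, 2)))), j), j) = Add(Mul(Add(-12, Add(96, Mul(-24, Pow(K, 2)))), j), j) = Add(Mul(Add(84, Mul(-24, Pow(K, 2))), j), j) = Add(Mul(j, Add(84, Mul(-24, Pow(K, 2)))), j) = Add(j, Mul(j, Add(84, Mul(-24, Pow(K, 2))))))
Add(Add(10638, Function('F')(-71, 132)), 14837) = Add(Add(10638, Mul(132, Add(85, Mul(-24, Pow(-71, 2))))), 14837) = Add(Add(10638, Mul(132, Add(85, Mul(-24, 5041)))), 14837) = Add(Add(10638, Mul(132, Add(85, -120984))), 14837) = Add(Add(10638, Mul(132, -120899)), 14837) = Add(Add(10638, -15958668), 14837) = Add(-15948030, 14837) = -15933193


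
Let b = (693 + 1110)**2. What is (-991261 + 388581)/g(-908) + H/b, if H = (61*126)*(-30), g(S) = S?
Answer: 54416338930/81992627 ≈ 663.67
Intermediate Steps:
H = -230580 (H = 7686*(-30) = -230580)
b = 3250809 (b = 1803**2 = 3250809)
(-991261 + 388581)/g(-908) + H/b = (-991261 + 388581)/(-908) - 230580/3250809 = -602680*(-1/908) - 230580*1/3250809 = 150670/227 - 25620/361201 = 54416338930/81992627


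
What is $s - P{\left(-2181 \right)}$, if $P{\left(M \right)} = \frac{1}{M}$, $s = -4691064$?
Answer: $- \frac{10231210583}{2181} \approx -4.6911 \cdot 10^{6}$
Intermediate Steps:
$s - P{\left(-2181 \right)} = -4691064 - \frac{1}{-2181} = -4691064 - - \frac{1}{2181} = -4691064 + \frac{1}{2181} = - \frac{10231210583}{2181}$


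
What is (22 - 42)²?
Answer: 400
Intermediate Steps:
(22 - 42)² = (-20)² = 400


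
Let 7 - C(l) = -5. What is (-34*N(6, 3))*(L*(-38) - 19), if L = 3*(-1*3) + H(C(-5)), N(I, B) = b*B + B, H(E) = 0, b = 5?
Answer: -197676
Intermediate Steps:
C(l) = 12 (C(l) = 7 - 1*(-5) = 7 + 5 = 12)
N(I, B) = 6*B (N(I, B) = 5*B + B = 6*B)
L = -9 (L = 3*(-1*3) + 0 = 3*(-3) + 0 = -9 + 0 = -9)
(-34*N(6, 3))*(L*(-38) - 19) = (-204*3)*(-9*(-38) - 19) = (-34*18)*(342 - 19) = -612*323 = -197676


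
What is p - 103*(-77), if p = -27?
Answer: 7904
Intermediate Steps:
p - 103*(-77) = -27 - 103*(-77) = -27 + 7931 = 7904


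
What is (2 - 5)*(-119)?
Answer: 357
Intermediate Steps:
(2 - 5)*(-119) = -3*(-119) = 357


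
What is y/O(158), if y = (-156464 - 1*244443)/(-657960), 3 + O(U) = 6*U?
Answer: 400907/621772200 ≈ 0.00064478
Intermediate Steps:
O(U) = -3 + 6*U
y = 400907/657960 (y = (-156464 - 244443)*(-1/657960) = -400907*(-1/657960) = 400907/657960 ≈ 0.60932)
y/O(158) = 400907/(657960*(-3 + 6*158)) = 400907/(657960*(-3 + 948)) = (400907/657960)/945 = (400907/657960)*(1/945) = 400907/621772200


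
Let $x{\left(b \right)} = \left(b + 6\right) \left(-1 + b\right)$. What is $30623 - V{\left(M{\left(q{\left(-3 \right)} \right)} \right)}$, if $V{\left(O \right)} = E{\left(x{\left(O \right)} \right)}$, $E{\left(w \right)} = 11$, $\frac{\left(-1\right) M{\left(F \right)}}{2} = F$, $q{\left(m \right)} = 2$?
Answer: $30612$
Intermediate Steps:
$x{\left(b \right)} = \left(-1 + b\right) \left(6 + b\right)$ ($x{\left(b \right)} = \left(6 + b\right) \left(-1 + b\right) = \left(-1 + b\right) \left(6 + b\right)$)
$M{\left(F \right)} = - 2 F$
$V{\left(O \right)} = 11$
$30623 - V{\left(M{\left(q{\left(-3 \right)} \right)} \right)} = 30623 - 11 = 30612$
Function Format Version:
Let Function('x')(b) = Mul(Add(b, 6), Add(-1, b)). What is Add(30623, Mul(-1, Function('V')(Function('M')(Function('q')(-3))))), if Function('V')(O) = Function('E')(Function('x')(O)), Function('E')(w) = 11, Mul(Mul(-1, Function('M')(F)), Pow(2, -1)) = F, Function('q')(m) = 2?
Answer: 30612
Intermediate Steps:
Function('x')(b) = Mul(Add(-1, b), Add(6, b)) (Function('x')(b) = Mul(Add(6, b), Add(-1, b)) = Mul(Add(-1, b), Add(6, b)))
Function('M')(F) = Mul(-2, F)
Function('V')(O) = 11
Add(30623, Mul(-1, Function('V')(Function('M')(Function('q')(-3))))) = Add(30623, Mul(-1, 11)) = Add(30623, -11) = 30612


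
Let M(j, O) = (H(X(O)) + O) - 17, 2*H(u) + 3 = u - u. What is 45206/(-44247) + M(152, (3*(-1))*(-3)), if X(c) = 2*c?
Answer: -133015/12642 ≈ -10.522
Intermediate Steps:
H(u) = -3/2 (H(u) = -3/2 + (u - u)/2 = -3/2 + (½)*0 = -3/2 + 0 = -3/2)
M(j, O) = -37/2 + O (M(j, O) = (-3/2 + O) - 17 = -37/2 + O)
45206/(-44247) + M(152, (3*(-1))*(-3)) = 45206/(-44247) + (-37/2 + (3*(-1))*(-3)) = 45206*(-1/44247) + (-37/2 - 3*(-3)) = -6458/6321 + (-37/2 + 9) = -6458/6321 - 19/2 = -133015/12642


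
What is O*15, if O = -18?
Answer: -270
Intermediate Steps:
O*15 = -18*15 = -270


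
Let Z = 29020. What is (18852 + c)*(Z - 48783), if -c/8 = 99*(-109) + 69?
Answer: -2067763164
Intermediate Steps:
c = 85776 (c = -8*(99*(-109) + 69) = -8*(-10791 + 69) = -8*(-10722) = 85776)
(18852 + c)*(Z - 48783) = (18852 + 85776)*(29020 - 48783) = 104628*(-19763) = -2067763164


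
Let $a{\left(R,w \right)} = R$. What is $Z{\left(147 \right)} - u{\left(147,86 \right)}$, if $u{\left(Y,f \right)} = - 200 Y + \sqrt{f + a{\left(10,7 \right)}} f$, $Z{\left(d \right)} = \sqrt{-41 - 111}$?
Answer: $29400 - 344 \sqrt{6} + 2 i \sqrt{38} \approx 28557.0 + 12.329 i$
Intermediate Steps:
$Z{\left(d \right)} = 2 i \sqrt{38}$ ($Z{\left(d \right)} = \sqrt{-152} = 2 i \sqrt{38}$)
$u{\left(Y,f \right)} = - 200 Y + f \sqrt{10 + f}$ ($u{\left(Y,f \right)} = - 200 Y + \sqrt{f + 10} f = - 200 Y + \sqrt{10 + f} f = - 200 Y + f \sqrt{10 + f}$)
$Z{\left(147 \right)} - u{\left(147,86 \right)} = 2 i \sqrt{38} - \left(\left(-200\right) 147 + 86 \sqrt{10 + 86}\right) = 2 i \sqrt{38} - \left(-29400 + 86 \sqrt{96}\right) = 2 i \sqrt{38} - \left(-29400 + 86 \cdot 4 \sqrt{6}\right) = 2 i \sqrt{38} - \left(-29400 + 344 \sqrt{6}\right) = 2 i \sqrt{38} + \left(29400 - 344 \sqrt{6}\right) = 29400 - 344 \sqrt{6} + 2 i \sqrt{38}$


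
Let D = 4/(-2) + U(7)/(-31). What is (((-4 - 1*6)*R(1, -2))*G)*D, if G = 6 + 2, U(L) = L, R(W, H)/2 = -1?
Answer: -11040/31 ≈ -356.13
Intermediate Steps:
R(W, H) = -2 (R(W, H) = 2*(-1) = -2)
G = 8
D = -69/31 (D = 4/(-2) + 7/(-31) = 4*(-½) + 7*(-1/31) = -2 - 7/31 = -69/31 ≈ -2.2258)
(((-4 - 1*6)*R(1, -2))*G)*D = (((-4 - 1*6)*(-2))*8)*(-69/31) = (((-4 - 6)*(-2))*8)*(-69/31) = (-10*(-2)*8)*(-69/31) = (20*8)*(-69/31) = 160*(-69/31) = -11040/31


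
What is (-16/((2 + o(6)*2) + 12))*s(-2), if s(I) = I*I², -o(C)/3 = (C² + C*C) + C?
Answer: -64/227 ≈ -0.28194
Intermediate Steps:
o(C) = -6*C² - 3*C (o(C) = -3*((C² + C*C) + C) = -3*((C² + C²) + C) = -3*(2*C² + C) = -3*(C + 2*C²) = -6*C² - 3*C)
s(I) = I³
(-16/((2 + o(6)*2) + 12))*s(-2) = -16/((2 - 3*6*(1 + 2*6)*2) + 12)*(-2)³ = -16/((2 - 3*6*(1 + 12)*2) + 12)*(-8) = -16/((2 - 3*6*13*2) + 12)*(-8) = -16/((2 - 234*2) + 12)*(-8) = -16/((2 - 468) + 12)*(-8) = -16/(-466 + 12)*(-8) = -16/(-454)*(-8) = -16*(-1/454)*(-8) = (8/227)*(-8) = -64/227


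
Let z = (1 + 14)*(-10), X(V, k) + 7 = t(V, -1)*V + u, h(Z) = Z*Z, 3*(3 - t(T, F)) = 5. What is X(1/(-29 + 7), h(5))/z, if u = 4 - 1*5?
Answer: 133/2475 ≈ 0.053737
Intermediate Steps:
t(T, F) = 4/3 (t(T, F) = 3 - ⅓*5 = 3 - 5/3 = 4/3)
h(Z) = Z²
u = -1 (u = 4 - 5 = -1)
X(V, k) = -8 + 4*V/3 (X(V, k) = -7 + (4*V/3 - 1) = -7 + (-1 + 4*V/3) = -8 + 4*V/3)
z = -150 (z = 15*(-10) = -150)
X(1/(-29 + 7), h(5))/z = (-8 + 4/(3*(-29 + 7)))/(-150) = (-8 + (4/3)/(-22))*(-1/150) = (-8 + (4/3)*(-1/22))*(-1/150) = (-8 - 2/33)*(-1/150) = -266/33*(-1/150) = 133/2475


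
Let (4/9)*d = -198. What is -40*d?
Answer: 17820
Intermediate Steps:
d = -891/2 (d = (9/4)*(-198) = -891/2 ≈ -445.50)
-40*d = -40*(-891/2) = 17820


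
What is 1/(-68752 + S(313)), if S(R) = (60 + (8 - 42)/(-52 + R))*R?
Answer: -261/13053334 ≈ -1.9995e-5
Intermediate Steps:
S(R) = R*(60 - 34/(-52 + R)) (S(R) = (60 - 34/(-52 + R))*R = R*(60 - 34/(-52 + R)))
1/(-68752 + S(313)) = 1/(-68752 + 2*313*(-1577 + 30*313)/(-52 + 313)) = 1/(-68752 + 2*313*(-1577 + 9390)/261) = 1/(-68752 + 2*313*(1/261)*7813) = 1/(-68752 + 4890938/261) = 1/(-13053334/261) = -261/13053334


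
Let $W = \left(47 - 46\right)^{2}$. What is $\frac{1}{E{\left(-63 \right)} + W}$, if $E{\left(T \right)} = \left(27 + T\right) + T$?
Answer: $- \frac{1}{98} \approx -0.010204$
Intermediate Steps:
$W = 1$ ($W = 1^{2} = 1$)
$E{\left(T \right)} = 27 + 2 T$
$\frac{1}{E{\left(-63 \right)} + W} = \frac{1}{\left(27 + 2 \left(-63\right)\right) + 1} = \frac{1}{\left(27 - 126\right) + 1} = \frac{1}{-99 + 1} = \frac{1}{-98} = - \frac{1}{98}$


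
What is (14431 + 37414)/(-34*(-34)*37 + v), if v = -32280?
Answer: 51845/10492 ≈ 4.9414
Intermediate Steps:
(14431 + 37414)/(-34*(-34)*37 + v) = (14431 + 37414)/(-34*(-34)*37 - 32280) = 51845/(1156*37 - 32280) = 51845/(42772 - 32280) = 51845/10492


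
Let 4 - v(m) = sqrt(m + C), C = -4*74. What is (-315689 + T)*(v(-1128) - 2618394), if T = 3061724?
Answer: -7190190583650 - 10984140*I*sqrt(89) ≈ -7.1902e+12 - 1.0362e+8*I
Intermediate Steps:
C = -296
v(m) = 4 - sqrt(-296 + m) (v(m) = 4 - sqrt(m - 296) = 4 - sqrt(-296 + m))
(-315689 + T)*(v(-1128) - 2618394) = (-315689 + 3061724)*((4 - sqrt(-296 - 1128)) - 2618394) = 2746035*((4 - sqrt(-1424)) - 2618394) = 2746035*((4 - 4*I*sqrt(89)) - 2618394) = 2746035*(-2618390 - 4*I*sqrt(89)) = -7190190583650 - 10984140*I*sqrt(89)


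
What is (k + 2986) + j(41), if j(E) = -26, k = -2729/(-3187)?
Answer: 9436249/3187 ≈ 2960.9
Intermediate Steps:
k = 2729/3187 (k = -2729*(-1/3187) = 2729/3187 ≈ 0.85629)
(k + 2986) + j(41) = (2729/3187 + 2986) - 26 = 9519111/3187 - 26 = 9436249/3187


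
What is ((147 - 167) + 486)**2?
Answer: 217156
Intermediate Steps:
((147 - 167) + 486)**2 = (-20 + 486)**2 = 466**2 = 217156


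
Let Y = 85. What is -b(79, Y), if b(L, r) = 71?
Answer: -71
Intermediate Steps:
-b(79, Y) = -1*71 = -71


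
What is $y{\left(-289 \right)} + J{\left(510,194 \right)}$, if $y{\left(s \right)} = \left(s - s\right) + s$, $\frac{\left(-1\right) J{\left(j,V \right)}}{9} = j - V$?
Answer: $-3133$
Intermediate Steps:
$J{\left(j,V \right)} = - 9 j + 9 V$ ($J{\left(j,V \right)} = - 9 \left(j - V\right) = - 9 j + 9 V$)
$y{\left(s \right)} = s$ ($y{\left(s \right)} = 0 + s = s$)
$y{\left(-289 \right)} + J{\left(510,194 \right)} = -289 + \left(\left(-9\right) 510 + 9 \cdot 194\right) = -289 + \left(-4590 + 1746\right) = -289 - 2844 = -3133$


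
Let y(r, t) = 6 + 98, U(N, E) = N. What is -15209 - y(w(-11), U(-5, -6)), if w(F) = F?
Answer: -15313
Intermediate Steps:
y(r, t) = 104
-15209 - y(w(-11), U(-5, -6)) = -15209 - 1*104 = -15209 - 104 = -15313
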